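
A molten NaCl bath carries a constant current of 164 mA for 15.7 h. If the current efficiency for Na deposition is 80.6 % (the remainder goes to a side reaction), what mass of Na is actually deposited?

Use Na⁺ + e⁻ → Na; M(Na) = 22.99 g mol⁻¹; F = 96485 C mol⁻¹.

1.78 g

Q = I·t = 0.1640 × 56520 = 9269 C.
n(e⁻) = 9269/96485 = 0.09607 mol; theoretically n(Na) = 0.09607/1 = 0.09607 mol, m_theo = 2.209 g.
At 80.6 % efficiency, m_actual = 0.806 × 2.209 = 1.78 g.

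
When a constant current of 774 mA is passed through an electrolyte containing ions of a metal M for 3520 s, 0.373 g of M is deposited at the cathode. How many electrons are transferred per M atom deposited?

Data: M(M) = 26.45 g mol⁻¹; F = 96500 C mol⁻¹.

Q = I·t = 0.7740 A × 3520.0 s = 2724 C, so n(e⁻) = 2724/96500 = 0.02823 mol.
n(M) deposited = 0.373 / 26.45 = 0.01410 mol.
Electrons per atom = n(e⁻)/n(M) = 0.02823 / 0.01410 = 2.00 ≈ 2, so the ion is M²⁺.

2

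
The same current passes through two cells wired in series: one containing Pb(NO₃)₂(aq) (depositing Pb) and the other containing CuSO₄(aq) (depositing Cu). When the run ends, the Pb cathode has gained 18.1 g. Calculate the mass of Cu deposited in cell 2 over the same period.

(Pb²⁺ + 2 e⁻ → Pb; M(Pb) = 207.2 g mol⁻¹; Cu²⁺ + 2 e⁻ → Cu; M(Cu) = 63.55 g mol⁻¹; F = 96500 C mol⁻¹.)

5.55 g

n(Pb) = 18.1 / 207.2 = 0.08736 mol.
Since Pb²⁺ + 2 e⁻ → Pb, n(e⁻) passed = 2 × 0.08736 = 0.1747 mol.
Cells in series carry the same charge, so the same 0.1747 mol of electrons passes through cell 2.
Cu²⁺ + 2 e⁻ → Cu, so n(Cu) = 0.1747 / 2 = 0.08736 mol.
m(Cu) = 0.08736 × 63.55 = 5.55 g.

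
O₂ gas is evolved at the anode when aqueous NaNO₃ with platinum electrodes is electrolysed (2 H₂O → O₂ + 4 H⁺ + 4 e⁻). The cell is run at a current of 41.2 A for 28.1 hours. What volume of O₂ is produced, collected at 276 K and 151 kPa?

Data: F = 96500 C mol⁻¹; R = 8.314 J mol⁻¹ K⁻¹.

Q = I·t = 41.20 A × 101160 s = 4168000 C.
n(e⁻) = Q/F = 4168000 / 96500 = 43.19 mol.
4 electrons are transferred per O₂ molecule, so n(O₂) = 43.19 / 4 = 10.80 mol.
V = nRT/P = (10.80 × 8.314 × 276) / (151 × 10³ Pa) = 0.164 m³ = 164 L.

164 L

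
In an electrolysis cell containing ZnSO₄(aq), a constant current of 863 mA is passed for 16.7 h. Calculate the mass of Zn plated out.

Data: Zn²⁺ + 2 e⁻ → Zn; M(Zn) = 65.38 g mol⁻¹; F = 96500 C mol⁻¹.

Q = I·t = 0.8630 A × 60120 s = 51880 C.
n(e⁻) = Q/F = 51880 / 96500 = 0.5377 mol.
Zn²⁺ + 2 e⁻ → Zn, so n(Zn) = n(e⁻)/2 = 0.2688 mol.
m = n·M = 0.2688 × 65.38 = 17.6 g.

17.6 g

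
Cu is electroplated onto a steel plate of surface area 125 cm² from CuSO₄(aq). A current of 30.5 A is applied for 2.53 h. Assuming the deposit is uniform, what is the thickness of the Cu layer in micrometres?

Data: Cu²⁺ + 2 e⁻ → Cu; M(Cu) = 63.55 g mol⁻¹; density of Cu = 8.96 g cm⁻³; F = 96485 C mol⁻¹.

817 μm

Q = I·t = 30.50 × 9108.0 = 277800 C; n(e⁻) = 2.879 mol.
n(Cu) = n(e⁻)/2 = 1.440 mol, so m = 1.440 × 63.55 = 91.48 g.
Volume = m/ρ = 91.48 / 8.96 = 10.21 cm³.
Thickness = V/A = 10.21 / 125 = 0.0817 cm = 817 μm.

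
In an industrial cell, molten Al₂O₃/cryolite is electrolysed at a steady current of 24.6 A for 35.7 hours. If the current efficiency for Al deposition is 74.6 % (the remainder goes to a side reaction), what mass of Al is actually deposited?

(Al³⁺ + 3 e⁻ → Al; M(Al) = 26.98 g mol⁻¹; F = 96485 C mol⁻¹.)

Q = I·t = 24.60 × 128520 = 3162000 C.
n(e⁻) = 3162000/96485 = 32.77 mol; theoretically n(Al) = 32.77/3 = 10.92 mol, m_theo = 294.7 g.
At 74.6 % efficiency, m_actual = 0.746 × 294.7 = 220 g.

220 g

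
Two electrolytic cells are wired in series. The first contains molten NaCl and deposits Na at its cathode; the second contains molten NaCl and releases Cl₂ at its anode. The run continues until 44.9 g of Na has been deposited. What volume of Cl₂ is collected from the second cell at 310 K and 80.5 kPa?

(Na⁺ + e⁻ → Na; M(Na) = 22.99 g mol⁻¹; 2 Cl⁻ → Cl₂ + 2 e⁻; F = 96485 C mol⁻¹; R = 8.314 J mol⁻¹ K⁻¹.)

31.3 L

n(Na) = 44.9 / 22.99 = 1.953 mol, so n(e⁻) = 1 × 1.953 = 1.953 mol.
The cells are in series, so the same 1.953 mol of electrons passes through the second cell.
2 Cl⁻ → Cl₂ + 2 e⁻ — 2 mol e⁻ per mol Cl₂, so n(Cl₂) = 1.953/2 = 0.9765 mol.
V = nRT/P = (0.9765 × 8.314 × 310) / (80.5 × 10³) = 0.0313 m³ = 31.3 L.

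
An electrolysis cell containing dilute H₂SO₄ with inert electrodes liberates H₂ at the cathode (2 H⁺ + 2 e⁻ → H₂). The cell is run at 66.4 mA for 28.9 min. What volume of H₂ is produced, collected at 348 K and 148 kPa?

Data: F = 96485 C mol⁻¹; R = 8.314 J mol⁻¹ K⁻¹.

Q = I·t = 0.06640 A × 1734.0 s = 115.1 C.
n(e⁻) = Q/F = 115.1 / 96485 = 0.001193 mol.
2 electrons are transferred per H₂ molecule, so n(H₂) = 0.001193 / 2 = 0.0005967 mol.
V = nRT/P = (0.0005967 × 8.314 × 348) / (148 × 10³ Pa) = 1.17 × 10⁻⁵ m³ = 0.0117 L.

0.0117 L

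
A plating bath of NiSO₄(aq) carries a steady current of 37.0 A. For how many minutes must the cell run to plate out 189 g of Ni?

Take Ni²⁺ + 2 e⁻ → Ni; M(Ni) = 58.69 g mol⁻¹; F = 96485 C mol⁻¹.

280 min

n(Ni) = m/M = 189 / 58.69 = 3.220 mol.
Each Ni atom requires 2 electrons, so n(e⁻) = 2 × 3.220 = 6.441 mol.
Q = n(e⁻)·F = 6.441 × 96485 = 621400 C.
t = Q/I = 621400 / 37.00 A = 16800 s = 280 min.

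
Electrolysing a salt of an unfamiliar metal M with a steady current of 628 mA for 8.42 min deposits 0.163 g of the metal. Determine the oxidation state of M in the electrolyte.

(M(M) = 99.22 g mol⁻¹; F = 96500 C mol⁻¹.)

+2

Q = I·t = 0.6280 A × 505.20 s = 317.3 C, so n(e⁻) = 317.3/96500 = 0.003288 mol.
n(M) deposited = 0.163 / 99.22 = 0.001643 mol.
Electrons per atom = n(e⁻)/n(M) = 0.003288 / 0.001643 = 2.00 ≈ 2, so the ion is M²⁺.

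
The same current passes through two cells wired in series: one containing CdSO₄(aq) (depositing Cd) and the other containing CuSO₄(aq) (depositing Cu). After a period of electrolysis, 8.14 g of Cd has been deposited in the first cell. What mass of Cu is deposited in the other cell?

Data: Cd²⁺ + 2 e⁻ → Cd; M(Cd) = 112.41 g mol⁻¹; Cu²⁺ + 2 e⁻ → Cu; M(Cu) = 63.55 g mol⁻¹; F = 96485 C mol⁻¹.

4.60 g

n(Cd) = 8.14 / 112.41 = 0.07241 mol.
Since Cd²⁺ + 2 e⁻ → Cd, n(e⁻) passed = 2 × 0.07241 = 0.1448 mol.
Cells in series carry the same charge, so the same 0.1448 mol of electrons passes through cell 2.
Cu²⁺ + 2 e⁻ → Cu, so n(Cu) = 0.1448 / 2 = 0.07241 mol.
m(Cu) = 0.07241 × 63.55 = 4.60 g.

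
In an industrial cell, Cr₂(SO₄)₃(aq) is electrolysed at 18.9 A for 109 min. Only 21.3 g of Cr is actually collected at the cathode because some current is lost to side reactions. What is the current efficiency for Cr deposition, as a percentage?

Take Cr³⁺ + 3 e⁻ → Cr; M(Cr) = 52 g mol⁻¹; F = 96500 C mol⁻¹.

Q = I·t = 18.90 × 6540.0 = 123600 C; n(e⁻) = 123600/96500 = 1.281 mol.
Theoretical n(Cr) = n(e⁻)/3 = 0.4270 mol, i.e. m_theo = 0.4270 × 52 = 22.20 g.
Efficiency = m_actual / m_theo = 21.3 / 22.20 = 95.9 %.

95.9 %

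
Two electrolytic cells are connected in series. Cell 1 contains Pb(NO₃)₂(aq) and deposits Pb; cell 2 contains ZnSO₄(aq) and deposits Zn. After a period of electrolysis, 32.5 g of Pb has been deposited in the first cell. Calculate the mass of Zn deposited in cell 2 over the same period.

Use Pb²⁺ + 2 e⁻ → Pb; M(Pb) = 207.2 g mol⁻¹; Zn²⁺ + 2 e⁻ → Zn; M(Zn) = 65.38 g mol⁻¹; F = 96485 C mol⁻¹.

n(Pb) = 32.5 / 207.2 = 0.1569 mol.
Since Pb²⁺ + 2 e⁻ → Pb, n(e⁻) passed = 2 × 0.1569 = 0.3137 mol.
Cells in series carry the same charge, so the same 0.3137 mol of electrons passes through cell 2.
Zn²⁺ + 2 e⁻ → Zn, so n(Zn) = 0.3137 / 2 = 0.1569 mol.
m(Zn) = 0.1569 × 65.38 = 10.3 g.

10.3 g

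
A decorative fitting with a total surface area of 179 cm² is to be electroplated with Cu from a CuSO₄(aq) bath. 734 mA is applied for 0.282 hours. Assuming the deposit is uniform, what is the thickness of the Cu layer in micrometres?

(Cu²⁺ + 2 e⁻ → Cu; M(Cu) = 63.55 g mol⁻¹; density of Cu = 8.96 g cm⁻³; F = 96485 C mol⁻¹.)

Q = I·t = 0.7340 × 1015.2 = 745.2 C; n(e⁻) = 0.007723 mol.
n(Cu) = n(e⁻)/2 = 0.003862 mol, so m = 0.003862 × 63.55 = 0.2454 g.
Volume = m/ρ = 0.2454 / 8.96 = 0.02739 cm³.
Thickness = V/A = 0.02739 / 179 = 1.53 × 10⁻⁴ cm = 1.53 μm.

1.53 μm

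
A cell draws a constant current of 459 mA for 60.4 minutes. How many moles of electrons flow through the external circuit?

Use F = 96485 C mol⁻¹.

0.0172 mol

Q = I·t = 0.4590 A × 3624.0 s = 1663 C.
n(e⁻) = Q/F = 1663 / 96485 = 0.0172 mol.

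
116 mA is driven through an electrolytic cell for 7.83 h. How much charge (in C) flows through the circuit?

3270 C

Q = I·t = 0.1160 A × 28188 s = 3270 C.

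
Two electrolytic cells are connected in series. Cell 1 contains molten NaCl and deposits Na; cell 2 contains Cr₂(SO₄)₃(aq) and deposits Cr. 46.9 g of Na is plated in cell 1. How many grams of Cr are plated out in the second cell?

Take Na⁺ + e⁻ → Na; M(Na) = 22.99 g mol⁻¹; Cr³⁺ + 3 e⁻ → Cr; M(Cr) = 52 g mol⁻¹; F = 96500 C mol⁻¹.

35.4 g

n(Na) = 46.9 / 22.99 = 2.040 mol.
Since Na⁺ + e⁻ → Na, n(e⁻) passed = 1 × 2.040 = 2.040 mol.
Cells in series carry the same charge, so the same 2.040 mol of electrons passes through cell 2.
Cr³⁺ + 3 e⁻ → Cr, so n(Cr) = 2.040 / 3 = 0.6800 mol.
m(Cr) = 0.6800 × 52 = 35.4 g.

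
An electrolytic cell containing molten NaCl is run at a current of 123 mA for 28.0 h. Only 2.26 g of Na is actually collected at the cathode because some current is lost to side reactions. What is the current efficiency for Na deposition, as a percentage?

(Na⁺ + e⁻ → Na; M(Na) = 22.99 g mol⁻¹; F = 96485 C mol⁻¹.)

Q = I·t = 0.1230 × 100800 = 12400 C; n(e⁻) = 12400/96485 = 0.1285 mol.
Theoretical n(Na) = n(e⁻)/1 = 0.1285 mol, i.e. m_theo = 0.1285 × 22.99 = 2.954 g.
Efficiency = m_actual / m_theo = 2.26 / 2.954 = 76.5 %.

76.5 %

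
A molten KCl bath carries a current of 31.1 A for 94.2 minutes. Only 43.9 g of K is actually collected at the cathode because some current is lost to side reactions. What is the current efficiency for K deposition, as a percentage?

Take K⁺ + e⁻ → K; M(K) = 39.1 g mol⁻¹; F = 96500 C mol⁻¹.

61.6 %

Q = I·t = 31.10 × 5652.0 = 175800 C; n(e⁻) = 175800/96500 = 1.822 mol.
Theoretical n(K) = n(e⁻)/1 = 1.822 mol, i.e. m_theo = 1.822 × 39.1 = 71.22 g.
Efficiency = m_actual / m_theo = 43.9 / 71.22 = 61.6 %.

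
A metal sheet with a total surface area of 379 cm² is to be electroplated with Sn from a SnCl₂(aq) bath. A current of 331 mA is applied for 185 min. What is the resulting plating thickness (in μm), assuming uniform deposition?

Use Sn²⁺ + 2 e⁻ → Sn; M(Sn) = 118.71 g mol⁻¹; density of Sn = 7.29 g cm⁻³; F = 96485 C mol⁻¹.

8.18 μm

Q = I·t = 0.3310 × 11100 = 3674 C; n(e⁻) = 0.03808 mol.
n(Sn) = n(e⁻)/2 = 0.01904 mol, so m = 0.01904 × 118.71 = 2.260 g.
Volume = m/ρ = 2.260 / 7.29 = 0.3100 cm³.
Thickness = V/A = 0.3100 / 379 = 8.18 × 10⁻⁴ cm = 8.18 μm.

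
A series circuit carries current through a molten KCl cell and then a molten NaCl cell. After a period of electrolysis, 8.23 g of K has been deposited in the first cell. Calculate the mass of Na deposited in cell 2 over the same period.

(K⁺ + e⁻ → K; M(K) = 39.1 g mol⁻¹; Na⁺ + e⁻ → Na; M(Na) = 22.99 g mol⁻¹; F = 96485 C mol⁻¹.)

4.84 g

n(K) = 8.23 / 39.1 = 0.2105 mol.
Since K⁺ + e⁻ → K, n(e⁻) passed = 1 × 0.2105 = 0.2105 mol.
Cells in series carry the same charge, so the same 0.2105 mol of electrons passes through cell 2.
Na⁺ + e⁻ → Na, so n(Na) = 0.2105 / 1 = 0.2105 mol.
m(Na) = 0.2105 × 22.99 = 4.84 g.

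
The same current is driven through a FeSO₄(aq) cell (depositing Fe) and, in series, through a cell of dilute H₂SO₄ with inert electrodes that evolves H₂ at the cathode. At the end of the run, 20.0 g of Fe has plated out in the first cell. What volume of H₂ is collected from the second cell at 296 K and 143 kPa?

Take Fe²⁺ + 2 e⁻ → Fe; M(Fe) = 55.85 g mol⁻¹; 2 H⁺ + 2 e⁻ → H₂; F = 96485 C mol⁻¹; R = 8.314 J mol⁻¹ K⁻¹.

6.16 L

n(Fe) = 20.0 / 55.85 = 0.3581 mol, so n(e⁻) = 2 × 0.3581 = 0.7162 mol.
The cells are in series, so the same 0.7162 mol of electrons passes through the second cell.
2 H⁺ + 2 e⁻ → H₂ — 2 mol e⁻ per mol H₂, so n(H₂) = 0.7162/2 = 0.3581 mol.
V = nRT/P = (0.3581 × 8.314 × 296) / (143 × 10³) = 0.00616 m³ = 6.16 L.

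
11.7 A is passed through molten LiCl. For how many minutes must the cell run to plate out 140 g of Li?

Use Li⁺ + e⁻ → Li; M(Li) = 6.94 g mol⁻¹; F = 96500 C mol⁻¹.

n(Li) = m/M = 140 / 6.94 = 20.17 mol.
Each Li atom requires 1 electron, so n(e⁻) = 1 × 20.17 = 20.17 mol.
Q = n(e⁻)·F = 20.17 × 96500 = 1947000 C.
t = Q/I = 1947000 / 11.70 A = 166400 s = 2770 min.

2770 min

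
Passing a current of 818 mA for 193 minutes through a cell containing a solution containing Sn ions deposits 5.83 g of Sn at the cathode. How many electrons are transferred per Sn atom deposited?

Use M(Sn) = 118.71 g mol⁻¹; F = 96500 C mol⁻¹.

Q = I·t = 0.8180 A × 11580 s = 9472 C, so n(e⁻) = 9472/96500 = 0.09816 mol.
n(Sn) deposited = 5.83 / 118.71 = 0.04911 mol.
Electrons per atom = n(e⁻)/n(Sn) = 0.09816 / 0.04911 = 2.00 ≈ 2, so the ion is Sn²⁺.

2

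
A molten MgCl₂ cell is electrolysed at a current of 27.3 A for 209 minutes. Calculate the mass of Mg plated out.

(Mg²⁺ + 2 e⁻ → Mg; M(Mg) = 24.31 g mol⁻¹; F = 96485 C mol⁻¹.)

43.1 g

Q = I·t = 27.30 A × 12540 s = 342300 C.
n(e⁻) = Q/F = 342300 / 96485 = 3.548 mol.
Mg²⁺ + 2 e⁻ → Mg, so n(Mg) = n(e⁻)/2 = 1.774 mol.
m = n·M = 1.774 × 24.31 = 43.1 g.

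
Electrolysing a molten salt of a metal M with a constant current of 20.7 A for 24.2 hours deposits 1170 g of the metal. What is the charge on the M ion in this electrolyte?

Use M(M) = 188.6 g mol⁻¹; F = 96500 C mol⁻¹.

Q = I·t = 20.70 A × 87120 s = 1803000 C, so n(e⁻) = 1803000/96500 = 18.69 mol.
n(M) deposited = 1170 / 188.6 = 6.204 mol.
Electrons per atom = n(e⁻)/n(M) = 18.69 / 6.204 = 3.01 ≈ 3, so the ion is M³⁺.

+3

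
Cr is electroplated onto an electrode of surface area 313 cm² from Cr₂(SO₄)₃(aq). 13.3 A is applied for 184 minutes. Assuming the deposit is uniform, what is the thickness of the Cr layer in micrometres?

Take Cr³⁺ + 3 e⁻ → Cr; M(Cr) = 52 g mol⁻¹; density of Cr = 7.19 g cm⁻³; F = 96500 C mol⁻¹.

Q = I·t = 13.30 × 11040 = 146800 C; n(e⁻) = 1.522 mol.
n(Cr) = n(e⁻)/3 = 0.5072 mol, so m = 0.5072 × 52 = 26.37 g.
Volume = m/ρ = 26.37 / 7.19 = 3.668 cm³.
Thickness = V/A = 3.668 / 313 = 0.0117 cm = 117 μm.

117 μm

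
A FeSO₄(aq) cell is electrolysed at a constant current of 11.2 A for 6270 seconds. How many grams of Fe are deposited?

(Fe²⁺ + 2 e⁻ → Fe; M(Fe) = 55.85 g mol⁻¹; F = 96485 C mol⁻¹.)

20.3 g

Q = I·t = 11.20 A × 6270.0 s = 70220 C.
n(e⁻) = Q/F = 70220 / 96485 = 0.7278 mol.
Fe²⁺ + 2 e⁻ → Fe, so n(Fe) = n(e⁻)/2 = 0.3639 mol.
m = n·M = 0.3639 × 55.85 = 20.3 g.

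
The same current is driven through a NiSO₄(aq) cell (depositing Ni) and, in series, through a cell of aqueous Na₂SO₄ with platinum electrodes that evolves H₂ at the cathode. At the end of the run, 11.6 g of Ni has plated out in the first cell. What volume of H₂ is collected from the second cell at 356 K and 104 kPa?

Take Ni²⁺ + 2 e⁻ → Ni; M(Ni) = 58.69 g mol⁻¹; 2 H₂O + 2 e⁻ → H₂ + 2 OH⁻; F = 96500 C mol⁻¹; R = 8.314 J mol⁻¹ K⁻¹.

5.62 L

n(Ni) = 11.6 / 58.69 = 0.1976 mol, so n(e⁻) = 2 × 0.1976 = 0.3953 mol.
The cells are in series, so the same 0.3953 mol of electrons passes through the second cell.
2 H₂O + 2 e⁻ → H₂ + 2 OH⁻ — 2 mol e⁻ per mol H₂, so n(H₂) = 0.3953/2 = 0.1976 mol.
V = nRT/P = (0.1976 × 8.314 × 356) / (104 × 10³) = 0.00562 m³ = 5.62 L.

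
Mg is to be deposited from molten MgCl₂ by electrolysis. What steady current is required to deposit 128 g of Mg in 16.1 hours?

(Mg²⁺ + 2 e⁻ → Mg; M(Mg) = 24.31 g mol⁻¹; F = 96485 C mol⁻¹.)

17.5 A

n(Mg) = 128 / 24.31 = 5.265 mol.
n(e⁻) = 2 × 5.265 = 10.53 mol.
Q = n(e⁻)·F = 10.53 × 96485 = 1016000 C.
I = Q/t = 1016000 / 57960 s = 17.5 A.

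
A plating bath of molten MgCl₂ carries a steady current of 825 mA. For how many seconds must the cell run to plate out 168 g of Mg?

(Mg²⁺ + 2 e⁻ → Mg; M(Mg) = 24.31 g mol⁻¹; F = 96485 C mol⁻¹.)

n(Mg) = m/M = 168 / 24.31 = 6.911 mol.
Each Mg atom requires 2 electrons, so n(e⁻) = 2 × 6.911 = 13.82 mol.
Q = n(e⁻)·F = 13.82 × 96485 = 1334000 C.
t = Q/I = 1334000 / 0.8250 A = 1616000 s.

1.62 × 10⁶ s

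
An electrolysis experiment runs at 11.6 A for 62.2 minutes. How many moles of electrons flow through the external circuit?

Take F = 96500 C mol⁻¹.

Q = I·t = 11.60 A × 3732.0 s = 43290 C.
n(e⁻) = Q/F = 43290 / 96500 = 0.449 mol.

0.449 mol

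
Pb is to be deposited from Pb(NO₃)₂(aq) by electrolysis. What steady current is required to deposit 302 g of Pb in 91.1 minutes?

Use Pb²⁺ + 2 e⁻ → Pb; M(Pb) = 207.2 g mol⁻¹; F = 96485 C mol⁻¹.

51.5 A

n(Pb) = 302 / 207.2 = 1.458 mol.
n(e⁻) = 2 × 1.458 = 2.915 mol.
Q = n(e⁻)·F = 2.915 × 96485 = 281300 C.
I = Q/t = 281300 / 5466.0 s = 51.5 A.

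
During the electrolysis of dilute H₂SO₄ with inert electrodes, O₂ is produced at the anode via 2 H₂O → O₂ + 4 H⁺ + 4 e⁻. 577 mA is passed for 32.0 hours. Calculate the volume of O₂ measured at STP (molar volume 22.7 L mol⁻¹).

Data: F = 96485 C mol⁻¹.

3.91 L

Q = I·t = 0.5770 A × 115200 s = 66470 C.
n(e⁻) = Q/F = 66470 / 96485 = 0.6889 mol.
4 electrons are transferred per O₂ molecule, so n(O₂) = 0.6889 / 4 = 0.1722 mol.
V = n × V_m = 0.1722 × 22.7 = 3.91 L.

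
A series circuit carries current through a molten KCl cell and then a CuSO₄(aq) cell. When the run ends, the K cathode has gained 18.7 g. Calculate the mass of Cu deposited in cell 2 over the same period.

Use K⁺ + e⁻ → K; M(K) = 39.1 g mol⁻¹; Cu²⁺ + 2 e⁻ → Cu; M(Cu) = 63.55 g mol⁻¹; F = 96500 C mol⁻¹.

n(K) = 18.7 / 39.1 = 0.4783 mol.
Since K⁺ + e⁻ → K, n(e⁻) passed = 1 × 0.4783 = 0.4783 mol.
Cells in series carry the same charge, so the same 0.4783 mol of electrons passes through cell 2.
Cu²⁺ + 2 e⁻ → Cu, so n(Cu) = 0.4783 / 2 = 0.2391 mol.
m(Cu) = 0.2391 × 63.55 = 15.2 g.

15.2 g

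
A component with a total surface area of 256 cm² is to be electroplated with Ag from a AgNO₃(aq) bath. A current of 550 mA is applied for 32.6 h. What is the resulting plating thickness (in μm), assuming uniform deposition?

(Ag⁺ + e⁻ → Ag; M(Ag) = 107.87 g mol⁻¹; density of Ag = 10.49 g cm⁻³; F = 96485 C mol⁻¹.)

269 μm

Q = I·t = 0.5500 × 117360 = 64550 C; n(e⁻) = 0.6690 mol.
n(Ag) = n(e⁻)/1 = 0.6690 mol, so m = 0.6690 × 107.87 = 72.16 g.
Volume = m/ρ = 72.16 / 10.49 = 6.879 cm³.
Thickness = V/A = 6.879 / 256 = 0.0269 cm = 269 μm.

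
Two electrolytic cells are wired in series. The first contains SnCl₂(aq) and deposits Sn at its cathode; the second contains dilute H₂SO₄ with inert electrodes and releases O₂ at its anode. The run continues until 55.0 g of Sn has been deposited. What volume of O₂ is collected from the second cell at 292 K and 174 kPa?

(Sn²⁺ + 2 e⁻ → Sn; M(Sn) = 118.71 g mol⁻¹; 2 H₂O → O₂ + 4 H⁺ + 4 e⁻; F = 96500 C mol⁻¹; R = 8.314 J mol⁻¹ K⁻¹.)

3.23 L

n(Sn) = 55.0 / 118.71 = 0.4633 mol, so n(e⁻) = 2 × 0.4633 = 0.9266 mol.
The cells are in series, so the same 0.9266 mol of electrons passes through the second cell.
2 H₂O → O₂ + 4 H⁺ + 4 e⁻ — 4 mol e⁻ per mol O₂, so n(O₂) = 0.9266/4 = 0.2317 mol.
V = nRT/P = (0.2317 × 8.314 × 292) / (174 × 10³) = 0.00323 m³ = 3.23 L.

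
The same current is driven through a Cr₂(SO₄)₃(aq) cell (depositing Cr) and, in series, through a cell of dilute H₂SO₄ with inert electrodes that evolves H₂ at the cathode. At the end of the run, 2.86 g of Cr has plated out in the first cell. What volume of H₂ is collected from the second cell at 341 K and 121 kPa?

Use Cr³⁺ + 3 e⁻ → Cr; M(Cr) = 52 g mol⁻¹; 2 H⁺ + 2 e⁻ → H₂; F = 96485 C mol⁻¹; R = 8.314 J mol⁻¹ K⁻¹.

1.93 L

n(Cr) = 2.86 / 52 = 0.05500 mol, so n(e⁻) = 3 × 0.05500 = 0.1650 mol.
The cells are in series, so the same 0.1650 mol of electrons passes through the second cell.
2 H⁺ + 2 e⁻ → H₂ — 2 mol e⁻ per mol H₂, so n(H₂) = 0.1650/2 = 0.08250 mol.
V = nRT/P = (0.08250 × 8.314 × 341) / (121 × 10³) = 0.00193 m³ = 1.93 L.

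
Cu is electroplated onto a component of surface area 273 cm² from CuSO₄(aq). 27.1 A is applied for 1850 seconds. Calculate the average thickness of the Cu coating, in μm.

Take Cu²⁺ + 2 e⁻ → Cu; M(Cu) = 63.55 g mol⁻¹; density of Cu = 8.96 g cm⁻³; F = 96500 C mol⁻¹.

Q = I·t = 27.10 × 1850.0 = 50140 C; n(e⁻) = 0.5195 mol.
n(Cu) = n(e⁻)/2 = 0.2598 mol, so m = 0.2598 × 63.55 = 16.51 g.
Volume = m/ρ = 16.51 / 8.96 = 1.842 cm³.
Thickness = V/A = 1.842 / 273 = 0.00675 cm = 67.5 μm.

67.5 μm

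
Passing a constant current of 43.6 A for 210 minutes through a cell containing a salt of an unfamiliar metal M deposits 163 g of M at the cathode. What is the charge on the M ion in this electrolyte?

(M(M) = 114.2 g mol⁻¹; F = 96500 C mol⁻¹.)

+4

Q = I·t = 43.60 A × 12600 s = 549400 C, so n(e⁻) = 549400/96500 = 5.693 mol.
n(M) deposited = 163 / 114.2 = 1.427 mol.
Electrons per atom = n(e⁻)/n(M) = 5.693 / 1.427 = 3.99 ≈ 4, so the ion is M⁴⁺.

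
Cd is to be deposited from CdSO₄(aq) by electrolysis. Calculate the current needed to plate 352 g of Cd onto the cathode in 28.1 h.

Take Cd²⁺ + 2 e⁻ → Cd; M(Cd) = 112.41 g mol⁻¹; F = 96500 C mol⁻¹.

n(Cd) = 352 / 112.41 = 3.131 mol.
n(e⁻) = 2 × 3.131 = 6.263 mol.
Q = n(e⁻)·F = 6.263 × 96500 = 604400 C.
I = Q/t = 604400 / 101160 s = 5.97 A.

5.97 A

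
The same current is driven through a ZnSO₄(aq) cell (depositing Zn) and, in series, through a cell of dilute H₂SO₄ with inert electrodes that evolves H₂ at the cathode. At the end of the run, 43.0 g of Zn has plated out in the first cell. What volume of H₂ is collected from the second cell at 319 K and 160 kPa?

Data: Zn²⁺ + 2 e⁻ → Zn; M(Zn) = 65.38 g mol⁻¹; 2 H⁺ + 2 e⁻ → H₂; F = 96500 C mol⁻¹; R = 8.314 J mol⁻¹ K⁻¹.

n(Zn) = 43.0 / 65.38 = 0.6577 mol, so n(e⁻) = 2 × 0.6577 = 1.315 mol.
The cells are in series, so the same 1.315 mol of electrons passes through the second cell.
2 H⁺ + 2 e⁻ → H₂ — 2 mol e⁻ per mol H₂, so n(H₂) = 1.315/2 = 0.6577 mol.
V = nRT/P = (0.6577 × 8.314 × 319) / (160 × 10³) = 0.0109 m³ = 10.9 L.

10.9 L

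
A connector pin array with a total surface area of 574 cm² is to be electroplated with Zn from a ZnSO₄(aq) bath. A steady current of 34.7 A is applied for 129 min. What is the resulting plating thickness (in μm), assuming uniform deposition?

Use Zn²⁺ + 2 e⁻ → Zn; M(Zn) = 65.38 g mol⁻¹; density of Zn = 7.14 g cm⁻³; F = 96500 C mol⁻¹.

Q = I·t = 34.70 × 7740.0 = 268600 C; n(e⁻) = 2.783 mol.
n(Zn) = n(e⁻)/2 = 1.392 mol, so m = 1.392 × 65.38 = 90.98 g.
Volume = m/ρ = 90.98 / 7.14 = 12.74 cm³.
Thickness = V/A = 12.74 / 574 = 0.0222 cm = 222 μm.

222 μm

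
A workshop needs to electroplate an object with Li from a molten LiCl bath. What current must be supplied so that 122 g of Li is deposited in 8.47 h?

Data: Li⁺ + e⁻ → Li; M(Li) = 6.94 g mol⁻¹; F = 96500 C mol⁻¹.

n(Li) = 122 / 6.94 = 17.58 mol.
n(e⁻) = 1 × 17.58 = 17.58 mol.
Q = n(e⁻)·F = 17.58 × 96500 = 1696000 C.
I = Q/t = 1696000 / 30492 s = 55.6 A.

55.6 A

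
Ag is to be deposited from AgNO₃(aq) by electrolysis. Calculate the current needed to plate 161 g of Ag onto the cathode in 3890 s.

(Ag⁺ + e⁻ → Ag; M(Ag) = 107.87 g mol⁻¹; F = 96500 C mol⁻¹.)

n(Ag) = 161 / 107.87 = 1.493 mol.
n(e⁻) = 1 × 1.493 = 1.493 mol.
Q = n(e⁻)·F = 1.493 × 96500 = 144000 C.
I = Q/t = 144000 / 3890.0 s = 37.0 A.

37.0 A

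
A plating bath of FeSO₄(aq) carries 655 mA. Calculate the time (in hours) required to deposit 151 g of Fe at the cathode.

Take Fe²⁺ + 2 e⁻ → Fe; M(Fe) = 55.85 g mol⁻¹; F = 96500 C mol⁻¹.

n(Fe) = m/M = 151 / 55.85 = 2.704 mol.
Each Fe atom requires 2 electrons, so n(e⁻) = 2 × 2.704 = 5.407 mol.
Q = n(e⁻)·F = 5.407 × 96500 = 521800 C.
t = Q/I = 521800 / 0.6550 A = 796700 s = 221 h.

221 h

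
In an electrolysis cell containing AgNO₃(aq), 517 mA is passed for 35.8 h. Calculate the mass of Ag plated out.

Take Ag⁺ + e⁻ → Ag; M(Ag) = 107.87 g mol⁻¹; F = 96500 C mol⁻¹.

74.5 g

Q = I·t = 0.5170 A × 128880 s = 66630 C.
n(e⁻) = Q/F = 66630 / 96500 = 0.6905 mol.
Ag⁺ + e⁻ → Ag, so n(Ag) = n(e⁻)/1 = 0.6905 mol.
m = n·M = 0.6905 × 107.87 = 74.5 g.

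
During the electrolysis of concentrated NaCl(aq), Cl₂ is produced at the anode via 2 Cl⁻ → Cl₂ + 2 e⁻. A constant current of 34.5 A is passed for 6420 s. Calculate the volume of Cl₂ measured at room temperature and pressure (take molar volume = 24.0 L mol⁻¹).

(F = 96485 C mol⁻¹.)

Q = I·t = 34.50 A × 6420.0 s = 221500 C.
n(e⁻) = Q/F = 221500 / 96485 = 2.296 mol.
2 electrons are transferred per Cl₂ molecule, so n(Cl₂) = 2.296 / 2 = 1.148 mol.
V = n × V_m = 1.148 × 24.0 = 27.5 L.

27.5 L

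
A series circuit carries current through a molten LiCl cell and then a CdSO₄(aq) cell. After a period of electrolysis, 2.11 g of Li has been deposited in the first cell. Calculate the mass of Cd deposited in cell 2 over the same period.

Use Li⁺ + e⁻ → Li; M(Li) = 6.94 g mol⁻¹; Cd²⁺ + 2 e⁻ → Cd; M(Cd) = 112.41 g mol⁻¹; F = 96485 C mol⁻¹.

n(Li) = 2.11 / 6.94 = 0.3040 mol.
Since Li⁺ + e⁻ → Li, n(e⁻) passed = 1 × 0.3040 = 0.3040 mol.
Cells in series carry the same charge, so the same 0.3040 mol of electrons passes through cell 2.
Cd²⁺ + 2 e⁻ → Cd, so n(Cd) = 0.3040 / 2 = 0.1520 mol.
m(Cd) = 0.1520 × 112.41 = 17.1 g.

17.1 g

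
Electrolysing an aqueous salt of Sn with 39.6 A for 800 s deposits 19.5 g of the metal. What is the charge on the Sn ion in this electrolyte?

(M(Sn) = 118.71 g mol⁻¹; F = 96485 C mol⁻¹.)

Q = I·t = 39.60 A × 800.00 s = 31680 C, so n(e⁻) = 31680/96485 = 0.3283 mol.
n(Sn) deposited = 19.5 / 118.71 = 0.1643 mol.
Electrons per atom = n(e⁻)/n(Sn) = 0.3283 / 0.1643 = 2.00 ≈ 2, so the ion is Sn²⁺.

+2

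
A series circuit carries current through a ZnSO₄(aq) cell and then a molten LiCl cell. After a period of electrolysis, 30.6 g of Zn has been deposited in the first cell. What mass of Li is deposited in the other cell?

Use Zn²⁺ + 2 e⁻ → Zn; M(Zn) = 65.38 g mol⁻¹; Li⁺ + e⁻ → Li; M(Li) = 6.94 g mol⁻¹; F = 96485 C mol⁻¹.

6.50 g

n(Zn) = 30.6 / 65.38 = 0.4680 mol.
Since Zn²⁺ + 2 e⁻ → Zn, n(e⁻) passed = 2 × 0.4680 = 0.9361 mol.
Cells in series carry the same charge, so the same 0.9361 mol of electrons passes through cell 2.
Li⁺ + e⁻ → Li, so n(Li) = 0.9361 / 1 = 0.9361 mol.
m(Li) = 0.9361 × 6.94 = 6.50 g.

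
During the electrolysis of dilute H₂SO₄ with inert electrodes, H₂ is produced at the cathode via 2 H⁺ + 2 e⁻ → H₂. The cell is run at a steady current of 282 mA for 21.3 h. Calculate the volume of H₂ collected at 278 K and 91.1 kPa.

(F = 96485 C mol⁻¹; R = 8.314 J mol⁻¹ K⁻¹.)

2.84 L

Q = I·t = 0.2820 A × 76680 s = 21620 C.
n(e⁻) = Q/F = 21620 / 96485 = 0.2241 mol.
2 electrons are transferred per H₂ molecule, so n(H₂) = 0.2241 / 2 = 0.1121 mol.
V = nRT/P = (0.1121 × 8.314 × 278) / (91.1 × 10³ Pa) = 0.00284 m³ = 2.84 L.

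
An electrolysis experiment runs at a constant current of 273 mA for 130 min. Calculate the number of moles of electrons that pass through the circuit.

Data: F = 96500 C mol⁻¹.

Q = I·t = 0.2730 A × 7800.0 s = 2129 C.
n(e⁻) = Q/F = 2129 / 96500 = 0.0221 mol.

0.0221 mol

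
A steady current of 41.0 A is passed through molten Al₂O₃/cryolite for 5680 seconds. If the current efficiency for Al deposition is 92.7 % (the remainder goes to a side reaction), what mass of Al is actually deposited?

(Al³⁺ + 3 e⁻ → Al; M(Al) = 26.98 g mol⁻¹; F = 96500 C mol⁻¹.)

Q = I·t = 41.00 × 5680.0 = 232900 C.
n(e⁻) = 232900/96500 = 2.413 mol; theoretically n(Al) = 2.413/3 = 0.8044 mol, m_theo = 21.70 g.
At 92.7 % efficiency, m_actual = 0.927 × 21.70 = 20.1 g.

20.1 g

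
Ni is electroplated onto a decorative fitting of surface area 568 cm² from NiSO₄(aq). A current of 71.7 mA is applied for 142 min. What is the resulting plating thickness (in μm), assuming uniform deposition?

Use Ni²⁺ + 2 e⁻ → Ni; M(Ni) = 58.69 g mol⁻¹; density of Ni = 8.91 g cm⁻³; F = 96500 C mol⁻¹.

0.367 μm

Q = I·t = 0.07170 × 8520.0 = 610.9 C; n(e⁻) = 0.006330 mol.
n(Ni) = n(e⁻)/2 = 0.003165 mol, so m = 0.003165 × 58.69 = 0.1858 g.
Volume = m/ρ = 0.1858 / 8.91 = 0.02085 cm³.
Thickness = V/A = 0.02085 / 568 = 3.67 × 10⁻⁵ cm = 0.367 μm.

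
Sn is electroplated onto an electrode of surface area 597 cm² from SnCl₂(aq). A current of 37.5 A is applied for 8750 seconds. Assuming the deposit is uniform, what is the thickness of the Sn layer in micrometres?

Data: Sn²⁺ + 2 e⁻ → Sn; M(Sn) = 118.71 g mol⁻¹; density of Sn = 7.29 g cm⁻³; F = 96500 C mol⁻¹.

Q = I·t = 37.50 × 8750.0 = 328100 C; n(e⁻) = 3.400 mol.
n(Sn) = n(e⁻)/2 = 1.700 mol, so m = 1.700 × 118.71 = 201.8 g.
Volume = m/ρ = 201.8 / 7.29 = 27.68 cm³.
Thickness = V/A = 27.68 / 597 = 0.0464 cm = 464 μm.

464 μm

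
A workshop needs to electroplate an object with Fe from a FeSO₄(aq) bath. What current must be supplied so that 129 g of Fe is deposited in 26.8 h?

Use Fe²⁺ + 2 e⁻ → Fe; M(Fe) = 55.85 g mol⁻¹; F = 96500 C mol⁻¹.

n(Fe) = 129 / 55.85 = 2.310 mol.
n(e⁻) = 2 × 2.310 = 4.620 mol.
Q = n(e⁻)·F = 4.620 × 96500 = 445800 C.
I = Q/t = 445800 / 96480 s = 4.62 A.

4.62 A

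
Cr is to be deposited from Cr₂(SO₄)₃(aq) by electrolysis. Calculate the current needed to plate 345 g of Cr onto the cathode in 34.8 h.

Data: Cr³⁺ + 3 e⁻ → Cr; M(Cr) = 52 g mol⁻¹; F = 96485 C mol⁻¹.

15.3 A

n(Cr) = 345 / 52 = 6.635 mol.
n(e⁻) = 3 × 6.635 = 19.90 mol.
Q = n(e⁻)·F = 19.90 × 96485 = 1920000 C.
I = Q/t = 1920000 / 125280 s = 15.3 A.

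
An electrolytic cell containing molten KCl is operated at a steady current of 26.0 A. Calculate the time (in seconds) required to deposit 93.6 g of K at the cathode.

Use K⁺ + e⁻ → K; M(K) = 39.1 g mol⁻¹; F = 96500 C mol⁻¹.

8880 s

n(K) = m/M = 93.6 / 39.1 = 2.394 mol.
Each K atom requires 1 electron, so n(e⁻) = 1 × 2.394 = 2.394 mol.
Q = n(e⁻)·F = 2.394 × 96500 = 231000 C.
t = Q/I = 231000 / 26.00 A = 8885 s.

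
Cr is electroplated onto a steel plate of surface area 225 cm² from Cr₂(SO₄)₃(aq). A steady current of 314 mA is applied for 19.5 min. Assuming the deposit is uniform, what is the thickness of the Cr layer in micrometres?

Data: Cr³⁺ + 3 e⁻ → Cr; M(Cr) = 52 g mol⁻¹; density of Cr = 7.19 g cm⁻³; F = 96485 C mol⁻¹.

Q = I·t = 0.3140 × 1170.0 = 367.4 C; n(e⁻) = 0.003808 mol.
n(Cr) = n(e⁻)/3 = 0.001269 mol, so m = 0.001269 × 52 = 0.06600 g.
Volume = m/ρ = 0.06600 / 7.19 = 0.009179 cm³.
Thickness = V/A = 0.009179 / 225 = 4.08 × 10⁻⁵ cm = 0.408 μm.

0.408 μm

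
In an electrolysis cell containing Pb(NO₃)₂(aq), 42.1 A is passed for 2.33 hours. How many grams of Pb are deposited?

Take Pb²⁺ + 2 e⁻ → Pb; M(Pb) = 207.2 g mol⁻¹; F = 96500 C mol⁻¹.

379 g

Q = I·t = 42.10 A × 8388.0 s = 353100 C.
n(e⁻) = Q/F = 353100 / 96500 = 3.659 mol.
Pb²⁺ + 2 e⁻ → Pb, so n(Pb) = n(e⁻)/2 = 1.830 mol.
m = n·M = 1.830 × 207.2 = 379 g.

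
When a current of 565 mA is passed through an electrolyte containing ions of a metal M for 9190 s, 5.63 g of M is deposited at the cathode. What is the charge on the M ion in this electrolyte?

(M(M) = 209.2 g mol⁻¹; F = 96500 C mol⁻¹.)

Q = I·t = 0.5650 A × 9190.0 s = 5192 C, so n(e⁻) = 5192/96500 = 0.05381 mol.
n(M) deposited = 5.63 / 209.2 = 0.02691 mol.
Electrons per atom = n(e⁻)/n(M) = 0.05381 / 0.02691 = 2.00 ≈ 2, so the ion is M²⁺.

+2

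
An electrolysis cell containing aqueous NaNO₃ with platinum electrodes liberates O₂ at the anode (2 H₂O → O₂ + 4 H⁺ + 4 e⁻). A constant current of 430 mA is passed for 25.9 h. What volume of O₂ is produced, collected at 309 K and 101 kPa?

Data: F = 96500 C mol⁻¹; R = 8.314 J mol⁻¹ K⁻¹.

2.64 L

Q = I·t = 0.4300 A × 93240 s = 40090 C.
n(e⁻) = Q/F = 40090 / 96500 = 0.4155 mol.
4 electrons are transferred per O₂ molecule, so n(O₂) = 0.4155 / 4 = 0.1039 mol.
V = nRT/P = (0.1039 × 8.314 × 309) / (101 × 10³ Pa) = 0.00264 m³ = 2.64 L.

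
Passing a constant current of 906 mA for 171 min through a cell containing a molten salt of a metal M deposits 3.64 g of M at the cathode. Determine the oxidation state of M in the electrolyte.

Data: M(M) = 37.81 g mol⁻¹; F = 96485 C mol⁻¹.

+1

Q = I·t = 0.9060 A × 10260 s = 9296 C, so n(e⁻) = 9296/96485 = 0.09634 mol.
n(M) deposited = 3.64 / 37.81 = 0.09627 mol.
Electrons per atom = n(e⁻)/n(M) = 0.09634 / 0.09627 = 1.00 ≈ 1, so the ion is M⁺.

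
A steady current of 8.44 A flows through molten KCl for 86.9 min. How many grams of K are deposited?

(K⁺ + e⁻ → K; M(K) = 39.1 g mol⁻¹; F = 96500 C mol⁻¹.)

17.8 g

Q = I·t = 8.440 A × 5214.0 s = 44010 C.
n(e⁻) = Q/F = 44010 / 96500 = 0.4560 mol.
K⁺ + e⁻ → K, so n(K) = n(e⁻)/1 = 0.4560 mol.
m = n·M = 0.4560 × 39.1 = 17.8 g.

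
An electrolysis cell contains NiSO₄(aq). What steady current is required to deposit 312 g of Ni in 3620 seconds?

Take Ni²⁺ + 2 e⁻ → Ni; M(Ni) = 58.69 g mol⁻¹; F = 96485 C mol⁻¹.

n(Ni) = 312 / 58.69 = 5.316 mol.
n(e⁻) = 2 × 5.316 = 10.63 mol.
Q = n(e⁻)·F = 10.63 × 96485 = 1026000 C.
I = Q/t = 1026000 / 3620.0 s = 283 A.

283 A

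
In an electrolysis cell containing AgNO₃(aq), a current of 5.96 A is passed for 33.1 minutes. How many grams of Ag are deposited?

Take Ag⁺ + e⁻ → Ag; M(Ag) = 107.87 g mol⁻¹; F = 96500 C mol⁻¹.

13.2 g

Q = I·t = 5.960 A × 1986.0 s = 11840 C.
n(e⁻) = Q/F = 11840 / 96500 = 0.1227 mol.
Ag⁺ + e⁻ → Ag, so n(Ag) = n(e⁻)/1 = 0.1227 mol.
m = n·M = 0.1227 × 107.87 = 13.2 g.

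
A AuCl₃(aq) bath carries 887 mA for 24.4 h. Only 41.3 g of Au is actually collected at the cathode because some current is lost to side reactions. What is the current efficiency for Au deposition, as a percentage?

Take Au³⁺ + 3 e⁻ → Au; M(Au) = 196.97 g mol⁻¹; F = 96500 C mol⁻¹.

77.9 %

Q = I·t = 0.8870 × 87840 = 77910 C; n(e⁻) = 77910/96500 = 0.8074 mol.
Theoretical n(Au) = n(e⁻)/3 = 0.2691 mol, i.e. m_theo = 0.2691 × 196.97 = 53.01 g.
Efficiency = m_actual / m_theo = 41.3 / 53.01 = 77.9 %.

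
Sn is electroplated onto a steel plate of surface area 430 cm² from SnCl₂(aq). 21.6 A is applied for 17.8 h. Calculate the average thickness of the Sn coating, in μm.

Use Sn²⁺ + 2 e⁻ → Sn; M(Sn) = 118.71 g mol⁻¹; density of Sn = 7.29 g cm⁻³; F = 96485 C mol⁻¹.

2720 μm

Q = I·t = 21.60 × 64080 = 1384000 C; n(e⁻) = 14.35 mol.
n(Sn) = n(e⁻)/2 = 7.173 mol, so m = 7.173 × 118.71 = 851.5 g.
Volume = m/ρ = 851.5 / 7.29 = 116.8 cm³.
Thickness = V/A = 116.8 / 430 = 0.272 cm = 2720 μm.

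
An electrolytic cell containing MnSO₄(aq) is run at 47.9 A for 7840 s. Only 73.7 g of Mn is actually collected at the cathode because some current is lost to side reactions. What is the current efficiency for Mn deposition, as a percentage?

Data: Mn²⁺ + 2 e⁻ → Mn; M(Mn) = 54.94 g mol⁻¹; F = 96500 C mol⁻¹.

68.9 %

Q = I·t = 47.90 × 7840.0 = 375500 C; n(e⁻) = 375500/96500 = 3.892 mol.
Theoretical n(Mn) = n(e⁻)/2 = 1.946 mol, i.e. m_theo = 1.946 × 54.94 = 106.9 g.
Efficiency = m_actual / m_theo = 73.7 / 106.9 = 68.9 %.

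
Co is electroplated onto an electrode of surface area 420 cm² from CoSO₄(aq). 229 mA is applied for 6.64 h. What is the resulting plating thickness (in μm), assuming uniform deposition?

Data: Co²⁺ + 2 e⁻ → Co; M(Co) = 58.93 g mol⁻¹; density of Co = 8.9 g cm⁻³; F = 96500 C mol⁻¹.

4.47 μm

Q = I·t = 0.2290 × 23904 = 5474 C; n(e⁻) = 0.05673 mol.
n(Co) = n(e⁻)/2 = 0.02836 mol, so m = 0.02836 × 58.93 = 1.671 g.
Volume = m/ρ = 1.671 / 8.9 = 0.1878 cm³.
Thickness = V/A = 0.1878 / 420 = 4.47 × 10⁻⁴ cm = 4.47 μm.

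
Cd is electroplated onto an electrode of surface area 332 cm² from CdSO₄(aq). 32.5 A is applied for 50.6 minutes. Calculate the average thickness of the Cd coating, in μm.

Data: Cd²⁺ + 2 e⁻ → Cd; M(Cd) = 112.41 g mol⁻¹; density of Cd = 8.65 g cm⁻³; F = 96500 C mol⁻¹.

Q = I·t = 32.50 × 3036.0 = 98670 C; n(e⁻) = 1.022 mol.
n(Cd) = n(e⁻)/2 = 0.5112 mol, so m = 0.5112 × 112.41 = 57.47 g.
Volume = m/ρ = 57.47 / 8.65 = 6.644 cm³.
Thickness = V/A = 6.644 / 332 = 0.0200 cm = 200 μm.

200 μm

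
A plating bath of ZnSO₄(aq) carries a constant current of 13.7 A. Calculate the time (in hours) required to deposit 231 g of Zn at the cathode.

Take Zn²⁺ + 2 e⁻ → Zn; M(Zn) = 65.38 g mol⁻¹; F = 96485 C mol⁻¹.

n(Zn) = m/M = 231 / 65.38 = 3.533 mol.
Each Zn atom requires 2 electrons, so n(e⁻) = 2 × 3.533 = 7.066 mol.
Q = n(e⁻)·F = 7.066 × 96485 = 681800 C.
t = Q/I = 681800 / 13.70 A = 49770 s = 13.8 h.

13.8 h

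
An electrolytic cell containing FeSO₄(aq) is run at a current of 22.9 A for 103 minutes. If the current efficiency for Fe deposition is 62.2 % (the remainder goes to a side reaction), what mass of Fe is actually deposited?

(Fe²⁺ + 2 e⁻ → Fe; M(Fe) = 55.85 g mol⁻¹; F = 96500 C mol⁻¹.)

25.5 g

Q = I·t = 22.90 × 6180.0 = 141500 C.
n(e⁻) = 141500/96500 = 1.467 mol; theoretically n(Fe) = 1.467/2 = 0.7333 mol, m_theo = 40.95 g.
At 62.2 % efficiency, m_actual = 0.622 × 40.95 = 25.5 g.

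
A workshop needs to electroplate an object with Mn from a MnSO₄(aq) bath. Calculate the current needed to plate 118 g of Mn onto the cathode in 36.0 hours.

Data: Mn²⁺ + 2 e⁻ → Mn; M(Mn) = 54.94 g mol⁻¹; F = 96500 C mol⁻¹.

3.20 A

n(Mn) = 118 / 54.94 = 2.148 mol.
n(e⁻) = 2 × 2.148 = 4.296 mol.
Q = n(e⁻)·F = 4.296 × 96500 = 414500 C.
I = Q/t = 414500 / 129600 s = 3.20 A.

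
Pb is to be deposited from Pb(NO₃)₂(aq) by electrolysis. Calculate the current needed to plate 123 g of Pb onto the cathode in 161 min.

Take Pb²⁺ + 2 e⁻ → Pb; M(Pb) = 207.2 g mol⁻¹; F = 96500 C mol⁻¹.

n(Pb) = 123 / 207.2 = 0.5936 mol.
n(e⁻) = 2 × 0.5936 = 1.187 mol.
Q = n(e⁻)·F = 1.187 × 96500 = 114600 C.
I = Q/t = 114600 / 9660.0 s = 11.9 A.

11.9 A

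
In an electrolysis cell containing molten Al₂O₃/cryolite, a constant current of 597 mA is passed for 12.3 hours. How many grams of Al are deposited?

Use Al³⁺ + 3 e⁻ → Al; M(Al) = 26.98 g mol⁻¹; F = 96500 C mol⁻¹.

2.46 g

Q = I·t = 0.5970 A × 44280 s = 26440 C.
n(e⁻) = Q/F = 26440 / 96500 = 0.2739 mol.
Al³⁺ + 3 e⁻ → Al, so n(Al) = n(e⁻)/3 = 0.09131 mol.
m = n·M = 0.09131 × 26.98 = 2.46 g.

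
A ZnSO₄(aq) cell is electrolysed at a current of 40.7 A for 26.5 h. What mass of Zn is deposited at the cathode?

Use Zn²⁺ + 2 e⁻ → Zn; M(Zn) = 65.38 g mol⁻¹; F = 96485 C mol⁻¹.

Q = I·t = 40.70 A × 95400 s = 3883000 C.
n(e⁻) = Q/F = 3883000 / 96485 = 40.24 mol.
Zn²⁺ + 2 e⁻ → Zn, so n(Zn) = n(e⁻)/2 = 20.12 mol.
m = n·M = 20.12 × 65.38 = 1320 g.

1320 g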